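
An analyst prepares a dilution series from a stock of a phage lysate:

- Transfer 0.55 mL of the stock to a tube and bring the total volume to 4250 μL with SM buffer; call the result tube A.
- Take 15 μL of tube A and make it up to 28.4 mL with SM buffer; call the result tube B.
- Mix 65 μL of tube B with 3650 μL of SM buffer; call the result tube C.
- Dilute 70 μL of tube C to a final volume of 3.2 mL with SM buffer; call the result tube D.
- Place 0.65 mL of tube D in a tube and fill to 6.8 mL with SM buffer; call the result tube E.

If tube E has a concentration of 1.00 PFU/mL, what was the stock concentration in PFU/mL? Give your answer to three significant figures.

Step 1: 0.55 mL brought to 4250 μL → factor 4.25/0.55 = 7.7273
Step 2: 15 μL brought to 28.4 mL → factor 28400/15 = 1893.3
Step 3: 65 μL + 3650 μL = 3715 μL total → factor 3715/65 = 57.154
Step 4: 70 μL brought to 3.2 mL → factor 3200/70 = 45.714
Step 5: 0.65 mL brought to 6.8 mL → factor 6.8/0.65 = 10.462
Overall dilution factor = 7.7273 × 1893.3 × 57.154 × 45.714 × 10.462 = 3.999 × 10^8
Stock = 1.00 PFU/mL × 3.999 × 10^8 = 4.00 × 10^8 PFU/mL

4.00 × 10^8 PFU/mL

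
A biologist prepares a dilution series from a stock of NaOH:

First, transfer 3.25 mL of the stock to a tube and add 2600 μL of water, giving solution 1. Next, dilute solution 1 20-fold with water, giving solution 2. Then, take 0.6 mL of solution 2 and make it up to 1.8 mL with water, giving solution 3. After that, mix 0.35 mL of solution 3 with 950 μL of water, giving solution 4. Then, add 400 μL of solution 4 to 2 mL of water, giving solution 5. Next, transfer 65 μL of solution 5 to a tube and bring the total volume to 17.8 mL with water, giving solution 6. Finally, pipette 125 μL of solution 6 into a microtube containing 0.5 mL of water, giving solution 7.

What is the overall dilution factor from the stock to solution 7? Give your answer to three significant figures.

Step 1: 3.25 mL + 2600 μL = 5.85 mL total → factor 5.85/3.25 = 1.8
Step 2: 20-fold → factor 20
Step 3: 0.6 mL brought to 1.8 mL → factor 1.8/0.6 = 3
Step 4: 0.35 mL + 950 μL = 1.3 mL total → factor 1.3/0.35 = 3.7143
Step 5: 400 μL + 2 mL = 2400 μL total → factor 2400/400 = 6
Step 6: 65 μL brought to 17.8 mL → factor 17800/65 = 273.85
Step 7: 125 μL + 0.5 mL = 625 μL total → factor 625/125 = 5
Overall dilution factor = 1.8 × 20 × 3 × 3.7143 × 6 × 273.85 × 5 = 3.2955 × 10^6

3.30 × 10^6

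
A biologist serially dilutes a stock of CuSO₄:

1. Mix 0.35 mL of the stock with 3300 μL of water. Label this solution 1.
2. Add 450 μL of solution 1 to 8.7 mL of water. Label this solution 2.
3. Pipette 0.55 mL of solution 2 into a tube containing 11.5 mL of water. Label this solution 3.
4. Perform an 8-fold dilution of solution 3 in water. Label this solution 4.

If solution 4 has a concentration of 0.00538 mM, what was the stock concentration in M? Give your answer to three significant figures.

Step 1: 0.35 mL + 3300 μL = 3.65 mL total → factor 3.65/0.35 = 10.429
Step 2: 450 μL + 8.7 mL = 9150 μL total → factor 9150/450 = 20.333
Step 3: 0.55 mL + 11.5 mL = 12.05 mL total → factor 12.05/0.55 = 21.909
Step 4: 8-fold → factor 8
Overall dilution factor = 10.429 × 20.333 × 21.909 × 8 = 37166
Stock = 0.00538 mM × 37166 = 200.0 mM = 0.200 M

0.200 M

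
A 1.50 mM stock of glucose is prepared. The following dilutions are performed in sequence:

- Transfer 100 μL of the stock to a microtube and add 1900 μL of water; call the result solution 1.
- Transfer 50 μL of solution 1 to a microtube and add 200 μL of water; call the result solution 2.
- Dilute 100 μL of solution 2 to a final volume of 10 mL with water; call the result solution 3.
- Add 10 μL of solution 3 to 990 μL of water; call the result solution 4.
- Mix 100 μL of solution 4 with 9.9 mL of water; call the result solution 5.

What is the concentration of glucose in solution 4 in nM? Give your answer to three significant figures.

Step 1: 100 μL + 1900 μL = 2000 μL total → factor 2000/100 = 20
Step 2: 50 μL + 200 μL = 250 μL total → factor 250/50 = 5
Step 3: 100 μL brought to 10 mL → factor 10000/100 = 100
Step 4: 10 μL + 990 μL = 1000 μL total → factor 1000/10 = 100
Dilution factor through solution 4 = 20 × 5 × 100 × 100 = 1 × 10^6
[solution 4] = 1.50 mM / 1 × 10^6 = 1.500 × 10^-6 mM = 1.50 nM

1.50 nM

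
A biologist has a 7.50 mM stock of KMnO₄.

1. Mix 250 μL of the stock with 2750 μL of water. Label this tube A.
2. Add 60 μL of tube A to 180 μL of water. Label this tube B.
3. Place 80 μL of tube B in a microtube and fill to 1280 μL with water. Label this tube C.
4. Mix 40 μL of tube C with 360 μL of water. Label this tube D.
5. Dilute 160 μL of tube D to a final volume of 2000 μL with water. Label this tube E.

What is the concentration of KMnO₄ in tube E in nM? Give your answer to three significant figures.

78.1 nM

Step 1: 250 μL + 2750 μL = 3000 μL total → factor 3000/250 = 12
Step 2: 60 μL + 180 μL = 240 μL total → factor 240/60 = 4
Step 3: 80 μL brought to 1280 μL → factor 1280/80 = 16
Step 4: 40 μL + 360 μL = 400 μL total → factor 400/40 = 10
Step 5: 160 μL brought to 2000 μL → factor 2000/160 = 12.5
Overall dilution factor = 12 × 4 × 16 × 10 × 12.5 = 96000
Final = 7.50 mM / 96000 = 7.813 × 10^-5 mM = 78.1 nM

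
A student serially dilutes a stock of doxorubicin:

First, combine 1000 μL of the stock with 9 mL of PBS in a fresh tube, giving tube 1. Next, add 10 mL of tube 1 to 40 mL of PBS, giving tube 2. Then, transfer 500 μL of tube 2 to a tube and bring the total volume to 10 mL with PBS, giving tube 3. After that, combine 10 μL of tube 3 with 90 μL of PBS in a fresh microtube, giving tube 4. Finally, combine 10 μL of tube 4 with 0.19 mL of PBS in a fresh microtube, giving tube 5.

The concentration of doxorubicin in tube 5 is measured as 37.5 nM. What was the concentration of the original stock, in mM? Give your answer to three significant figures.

7.50 mM

Step 1: 1000 μL + 9 mL = 10000 μL total → factor 10000/1000 = 10
Step 2: 10 mL + 40 mL = 50 mL total → factor 50/10 = 5
Step 3: 500 μL brought to 10 mL → factor 10000/500 = 20
Step 4: 10 μL + 90 μL = 100 μL total → factor 100/10 = 10
Step 5: 10 μL + 0.19 mL = 200 μL total → factor 200/10 = 20
Overall dilution factor = 10 × 5 × 20 × 10 × 20 = 2 × 10^5
Stock = 37.5 nM × 2 × 10^5 = 7.500 × 10^6 nM = 7.50 mM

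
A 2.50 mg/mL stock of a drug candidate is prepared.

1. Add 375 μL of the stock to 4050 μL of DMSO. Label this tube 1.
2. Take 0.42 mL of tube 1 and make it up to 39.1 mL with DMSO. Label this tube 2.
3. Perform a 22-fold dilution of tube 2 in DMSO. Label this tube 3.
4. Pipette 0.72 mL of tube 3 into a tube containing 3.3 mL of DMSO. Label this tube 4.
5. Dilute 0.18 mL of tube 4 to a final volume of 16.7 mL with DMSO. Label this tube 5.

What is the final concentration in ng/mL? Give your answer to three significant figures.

Step 1: 375 μL + 4050 μL = 4425 μL total → factor 4425/375 = 11.8
Step 2: 0.42 mL brought to 39.1 mL → factor 39.1/0.42 = 93.095
Step 3: 22-fold → factor 22
Step 4: 0.72 mL + 3.3 mL = 4.02 mL total → factor 4.02/0.72 = 5.5833
Step 5: 0.18 mL brought to 16.7 mL → factor 16.7/0.18 = 92.778
Overall dilution factor = 11.8 × 93.095 × 22 × 5.5833 × 92.778 = 1.2519 × 10^7
Final = 2.50 mg/mL / 1.2519 × 10^7 = 1.997 × 10^-7 mg/mL = 0.200 ng/mL

0.200 ng/mL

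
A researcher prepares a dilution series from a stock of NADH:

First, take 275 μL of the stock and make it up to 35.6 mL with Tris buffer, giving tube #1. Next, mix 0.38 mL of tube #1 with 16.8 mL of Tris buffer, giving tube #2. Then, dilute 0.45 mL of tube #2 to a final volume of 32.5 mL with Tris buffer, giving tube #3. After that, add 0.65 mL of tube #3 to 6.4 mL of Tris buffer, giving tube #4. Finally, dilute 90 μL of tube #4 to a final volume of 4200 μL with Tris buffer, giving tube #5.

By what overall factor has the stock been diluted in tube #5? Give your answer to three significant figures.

2.14 × 10^8

Step 1: 275 μL brought to 35.6 mL → factor 35600/275 = 129.45
Step 2: 0.38 mL + 16.8 mL = 17.18 mL total → factor 17.18/0.38 = 45.211
Step 3: 0.45 mL brought to 32.5 mL → factor 32.5/0.45 = 72.222
Step 4: 0.65 mL + 6.4 mL = 7.05 mL total → factor 7.05/0.65 = 10.846
Step 5: 90 μL brought to 4200 μL → factor 4200/90 = 46.667
Overall dilution factor = 129.45 × 45.211 × 72.222 × 10.846 × 46.667 = 2.1395 × 10^8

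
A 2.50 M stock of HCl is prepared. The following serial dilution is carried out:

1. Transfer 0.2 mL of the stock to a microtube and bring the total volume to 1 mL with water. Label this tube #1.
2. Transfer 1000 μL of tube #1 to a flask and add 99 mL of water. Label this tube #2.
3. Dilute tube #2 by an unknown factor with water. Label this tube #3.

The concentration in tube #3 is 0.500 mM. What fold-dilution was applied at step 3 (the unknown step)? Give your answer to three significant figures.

Step 1: 0.2 mL brought to 1 mL → factor 1/0.2 = 5
Step 2: 1000 μL + 99 mL = 1 × 10^5 μL total → factor 1 × 10^5/1000 = 100
Step 3: unknown factor x
Product of known-step factors = 500
Overall factor = 2.50 M / (0.500 mM) = 5000
x = 5000 / 500 = 10.0

10.0-fold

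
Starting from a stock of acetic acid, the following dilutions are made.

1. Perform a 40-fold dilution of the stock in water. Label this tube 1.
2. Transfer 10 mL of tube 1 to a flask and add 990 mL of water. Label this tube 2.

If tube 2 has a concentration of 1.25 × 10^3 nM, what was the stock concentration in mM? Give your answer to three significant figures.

Step 1: 40-fold → factor 40
Step 2: 10 mL + 990 mL = 1000 mL total → factor 1000/10 = 100
Overall dilution factor = 40 × 100 = 4000
Stock = 1.25 × 10^3 nM × 4000 = 5.000 × 10^6 nM = 5.00 mM

5.00 mM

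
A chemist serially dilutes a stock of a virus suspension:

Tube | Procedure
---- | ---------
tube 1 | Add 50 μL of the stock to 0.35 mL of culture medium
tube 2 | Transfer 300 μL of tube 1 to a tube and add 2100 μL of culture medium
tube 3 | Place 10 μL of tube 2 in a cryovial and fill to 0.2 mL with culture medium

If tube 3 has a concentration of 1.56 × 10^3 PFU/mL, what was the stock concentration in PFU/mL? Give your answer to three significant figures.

Step 1: 50 μL + 0.35 mL = 400 μL total → factor 400/50 = 8
Step 2: 300 μL + 2100 μL = 2400 μL total → factor 2400/300 = 8
Step 3: 10 μL brought to 0.2 mL → factor 200/10 = 20
Overall dilution factor = 8 × 8 × 20 = 1280
Stock = 1.56 × 10^3 PFU/mL × 1280 = 2.00 × 10^6 PFU/mL

2.00 × 10^6 PFU/mL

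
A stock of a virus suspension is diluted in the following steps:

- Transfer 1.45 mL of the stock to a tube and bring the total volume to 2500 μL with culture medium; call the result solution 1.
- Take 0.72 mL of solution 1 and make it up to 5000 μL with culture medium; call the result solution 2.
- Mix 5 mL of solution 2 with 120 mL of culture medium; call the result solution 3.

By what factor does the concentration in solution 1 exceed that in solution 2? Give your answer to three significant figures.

6.94

Step 1: 1.45 mL brought to 2500 μL → factor 2.5/1.45 = 1.7241
Step 2: 0.72 mL brought to 5000 μL → factor 5/0.72 = 6.9444
Dilution factor to solution 1 = 1.7241; to solution 2 = 11.973
[solution 1]/[solution 2] = (factor to solution 2)/(factor to solution 1) = 11.973/1.7241 = 6.94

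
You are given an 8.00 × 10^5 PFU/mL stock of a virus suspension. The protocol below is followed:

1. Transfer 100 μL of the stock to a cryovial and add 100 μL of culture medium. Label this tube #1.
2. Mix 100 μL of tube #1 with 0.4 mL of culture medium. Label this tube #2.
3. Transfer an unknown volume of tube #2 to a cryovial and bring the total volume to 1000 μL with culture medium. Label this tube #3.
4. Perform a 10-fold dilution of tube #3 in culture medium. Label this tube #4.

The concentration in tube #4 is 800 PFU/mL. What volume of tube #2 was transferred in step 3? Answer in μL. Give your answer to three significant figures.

100 μL

Step 1: 100 μL + 100 μL = 200 μL total → factor 200/100 = 2
Step 2: 100 μL + 0.4 mL = 500 μL total → factor 500/100 = 5
Step 3: v brought to 1000 μL → factor = 1000 μL/v
Step 4: 10-fold → factor 10
Product of known-step factors = 100
Overall factor = 8.00 × 10^5 PFU/mL / (800 PFU/mL) = 1000
Step-3 factor = 1000 / 100 = 10
v = 1000 μL / 10 = 100 μL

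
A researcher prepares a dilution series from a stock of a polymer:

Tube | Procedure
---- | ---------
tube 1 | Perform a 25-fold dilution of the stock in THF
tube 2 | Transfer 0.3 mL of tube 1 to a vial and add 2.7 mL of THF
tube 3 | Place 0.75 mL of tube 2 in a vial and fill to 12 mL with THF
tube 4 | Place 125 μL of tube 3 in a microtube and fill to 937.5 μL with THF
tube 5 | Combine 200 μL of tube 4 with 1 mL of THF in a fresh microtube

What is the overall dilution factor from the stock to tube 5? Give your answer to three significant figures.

1.80 × 10^5

Step 1: 25-fold → factor 25
Step 2: 0.3 mL + 2.7 mL = 3 mL total → factor 3/0.3 = 10
Step 3: 0.75 mL brought to 12 mL → factor 12/0.75 = 16
Step 4: 125 μL brought to 937.5 μL → factor 937.5/125 = 7.5
Step 5: 200 μL + 1 mL = 1200 μL total → factor 1200/200 = 6
Overall dilution factor = 25 × 10 × 16 × 7.5 × 6 = 1.8 × 10^5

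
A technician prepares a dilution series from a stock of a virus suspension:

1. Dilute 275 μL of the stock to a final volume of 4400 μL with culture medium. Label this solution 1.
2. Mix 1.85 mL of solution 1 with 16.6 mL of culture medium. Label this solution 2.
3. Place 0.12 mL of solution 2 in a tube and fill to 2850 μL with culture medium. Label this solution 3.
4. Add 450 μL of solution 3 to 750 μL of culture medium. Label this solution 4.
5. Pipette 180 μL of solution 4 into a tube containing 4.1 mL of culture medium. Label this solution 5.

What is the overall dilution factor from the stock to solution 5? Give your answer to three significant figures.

2.40 × 10^5

Step 1: 275 μL brought to 4400 μL → factor 4400/275 = 16
Step 2: 1.85 mL + 16.6 mL = 18.45 mL total → factor 18.45/1.85 = 9.973
Step 3: 0.12 mL brought to 2850 μL → factor 2.85/0.12 = 23.75
Step 4: 450 μL + 750 μL = 1200 μL total → factor 1200/450 = 2.6667
Step 5: 180 μL + 4.1 mL = 4280 μL total → factor 4280/180 = 23.778
Overall dilution factor = 16 × 9.973 × 23.75 × 2.6667 × 23.778 = 2.403 × 10^5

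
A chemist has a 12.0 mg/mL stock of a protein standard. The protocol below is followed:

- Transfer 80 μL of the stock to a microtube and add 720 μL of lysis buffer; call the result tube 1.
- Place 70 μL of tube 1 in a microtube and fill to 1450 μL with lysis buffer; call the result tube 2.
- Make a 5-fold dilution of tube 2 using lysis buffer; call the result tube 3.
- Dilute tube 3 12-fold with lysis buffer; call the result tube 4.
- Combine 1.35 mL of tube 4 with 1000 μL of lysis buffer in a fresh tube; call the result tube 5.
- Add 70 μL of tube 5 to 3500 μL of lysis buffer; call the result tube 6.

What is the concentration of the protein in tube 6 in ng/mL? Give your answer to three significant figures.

10.9 ng/mL

Step 1: 80 μL + 720 μL = 800 μL total → factor 800/80 = 10
Step 2: 70 μL brought to 1450 μL → factor 1450/70 = 20.714
Step 3: 5-fold → factor 5
Step 4: 12-fold → factor 12
Step 5: 1.35 mL + 1000 μL = 2.35 mL total → factor 2.35/1.35 = 1.7407
Step 6: 70 μL + 3500 μL = 3570 μL total → factor 3570/70 = 51
Overall dilution factor = 10 × 20.714 × 5 × 12 × 1.7407 × 51 = 1.1034 × 10^6
Final = 12.0 mg/mL / 1.1034 × 10^6 = 1.088 × 10^-5 mg/mL = 10.9 ng/mL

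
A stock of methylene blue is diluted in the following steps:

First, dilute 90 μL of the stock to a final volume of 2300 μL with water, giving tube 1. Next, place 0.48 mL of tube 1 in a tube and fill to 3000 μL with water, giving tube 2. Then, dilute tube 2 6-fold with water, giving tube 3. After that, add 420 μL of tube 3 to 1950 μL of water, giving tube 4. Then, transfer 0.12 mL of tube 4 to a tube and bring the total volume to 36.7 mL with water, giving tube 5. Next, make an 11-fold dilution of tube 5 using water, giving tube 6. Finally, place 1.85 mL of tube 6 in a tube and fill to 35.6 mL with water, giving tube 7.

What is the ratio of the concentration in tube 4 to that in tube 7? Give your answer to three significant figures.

Step 1: 90 μL brought to 2300 μL → factor 2300/90 = 25.556
Step 2: 0.48 mL brought to 3000 μL → factor 3/0.48 = 6.25
Step 3: 6-fold → factor 6
Step 4: 420 μL + 1950 μL = 2370 μL total → factor 2370/420 = 5.6429
Step 5: 0.12 mL brought to 36.7 mL → factor 36.7/0.12 = 305.83
Step 6: 11-fold → factor 11
Step 7: 1.85 mL brought to 35.6 mL → factor 35.6/1.85 = 19.243
Dilution factor to tube 4 = 5407.7; to tube 7 = 3.5008 × 10^8
[tube 4]/[tube 7] = (factor to tube 7)/(factor to tube 4) = 3.5008 × 10^8/5407.7 = 6.47 × 10^4

6.47 × 10^4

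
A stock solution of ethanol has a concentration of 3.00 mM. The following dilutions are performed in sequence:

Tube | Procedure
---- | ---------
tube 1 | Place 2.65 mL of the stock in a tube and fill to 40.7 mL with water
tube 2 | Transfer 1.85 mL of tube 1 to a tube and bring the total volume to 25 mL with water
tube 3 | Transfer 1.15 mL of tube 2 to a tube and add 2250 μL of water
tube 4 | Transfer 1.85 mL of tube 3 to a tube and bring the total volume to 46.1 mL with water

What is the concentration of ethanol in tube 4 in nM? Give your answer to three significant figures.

Step 1: 2.65 mL brought to 40.7 mL → factor 40.7/2.65 = 15.358
Step 2: 1.85 mL brought to 25 mL → factor 25/1.85 = 13.514
Step 3: 1.15 mL + 2250 μL = 3.4 mL total → factor 3.4/1.15 = 2.9565
Step 4: 1.85 mL brought to 46.1 mL → factor 46.1/1.85 = 24.919
Overall dilution factor = 15.358 × 13.514 × 2.9565 × 24.919 = 15291
Final = 3.00 mM / 15291 = 0.0001962 mM = 196 nM

196 nM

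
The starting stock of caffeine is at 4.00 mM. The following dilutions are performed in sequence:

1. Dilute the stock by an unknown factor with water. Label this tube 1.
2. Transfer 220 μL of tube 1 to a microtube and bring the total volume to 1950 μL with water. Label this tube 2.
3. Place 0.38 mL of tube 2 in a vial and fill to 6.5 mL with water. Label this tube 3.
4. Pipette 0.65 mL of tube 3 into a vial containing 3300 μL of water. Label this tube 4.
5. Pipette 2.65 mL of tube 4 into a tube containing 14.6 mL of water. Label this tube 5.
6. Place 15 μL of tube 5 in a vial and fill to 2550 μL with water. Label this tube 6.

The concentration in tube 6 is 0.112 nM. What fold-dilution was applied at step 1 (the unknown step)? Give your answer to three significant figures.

Step 1: unknown factor x
Step 2: 220 μL brought to 1950 μL → factor 1950/220 = 8.8636
Step 3: 0.38 mL brought to 6.5 mL → factor 6.5/0.38 = 17.105
Step 4: 0.65 mL + 3300 μL = 3.95 mL total → factor 3.95/0.65 = 6.0769
Step 5: 2.65 mL + 14.6 mL = 17.25 mL total → factor 17.25/2.65 = 6.5094
Step 6: 15 μL brought to 2550 μL → factor 2550/15 = 170
Product of known-step factors = 1.0196 × 10^6
Overall factor = 4.00 mM / (0.112 nM) = 3.5714 × 10^7
x = 3.5714 × 10^7 / 1.0196 × 10^6 = 35.0

35.0-fold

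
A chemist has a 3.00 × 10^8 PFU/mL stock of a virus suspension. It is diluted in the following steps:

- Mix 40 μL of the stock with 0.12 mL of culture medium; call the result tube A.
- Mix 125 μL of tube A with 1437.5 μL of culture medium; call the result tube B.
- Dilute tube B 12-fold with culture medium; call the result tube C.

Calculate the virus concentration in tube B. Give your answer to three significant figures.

Step 1: 40 μL + 0.12 mL = 160 μL total → factor 160/40 = 4
Step 2: 125 μL + 1437.5 μL = 1562.5 μL total → factor 1562.5/125 = 12.5
Dilution factor through tube B = 4 × 12.5 = 50
[tube B] = 3.00 × 10^8 PFU/mL / 50 = 6.00 × 10^6 PFU/mL

6.00 × 10^6 PFU/mL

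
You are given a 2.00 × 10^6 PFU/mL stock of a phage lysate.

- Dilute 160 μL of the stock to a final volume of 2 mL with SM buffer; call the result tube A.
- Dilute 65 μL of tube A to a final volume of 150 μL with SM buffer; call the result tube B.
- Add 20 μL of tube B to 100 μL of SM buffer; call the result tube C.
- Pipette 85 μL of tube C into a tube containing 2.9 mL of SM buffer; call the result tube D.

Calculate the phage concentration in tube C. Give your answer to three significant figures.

1.16 × 10^4 PFU/mL

Step 1: 160 μL brought to 2 mL → factor 2000/160 = 12.5
Step 2: 65 μL brought to 150 μL → factor 150/65 = 2.3077
Step 3: 20 μL + 100 μL = 120 μL total → factor 120/20 = 6
Dilution factor through tube C = 12.5 × 2.3077 × 6 = 173.08
[tube C] = 2.00 × 10^6 PFU/mL / 173.08 = 1.16 × 10^4 PFU/mL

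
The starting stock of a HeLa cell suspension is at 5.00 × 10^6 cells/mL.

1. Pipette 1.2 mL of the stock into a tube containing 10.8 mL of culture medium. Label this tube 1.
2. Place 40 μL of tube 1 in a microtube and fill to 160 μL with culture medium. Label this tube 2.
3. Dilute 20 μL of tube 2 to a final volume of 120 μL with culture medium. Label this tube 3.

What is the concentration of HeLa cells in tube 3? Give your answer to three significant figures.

Step 1: 1.2 mL + 10.8 mL = 12 mL total → factor 12/1.2 = 10
Step 2: 40 μL brought to 160 μL → factor 160/40 = 4
Step 3: 20 μL brought to 120 μL → factor 120/20 = 6
Overall dilution factor = 10 × 4 × 6 = 240
Final = 5.00 × 10^6 cells/mL / 240 = 2.08 × 10^4 cells/mL

2.08 × 10^4 cells/mL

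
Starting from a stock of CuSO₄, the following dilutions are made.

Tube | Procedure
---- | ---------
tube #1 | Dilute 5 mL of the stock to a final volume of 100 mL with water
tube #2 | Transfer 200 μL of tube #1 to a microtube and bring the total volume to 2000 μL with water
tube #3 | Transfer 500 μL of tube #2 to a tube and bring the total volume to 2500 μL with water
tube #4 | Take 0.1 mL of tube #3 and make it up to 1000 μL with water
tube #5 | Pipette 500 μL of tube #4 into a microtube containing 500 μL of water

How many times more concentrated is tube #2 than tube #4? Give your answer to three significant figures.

Step 1: 5 mL brought to 100 mL → factor 100/5 = 20
Step 2: 200 μL brought to 2000 μL → factor 2000/200 = 10
Step 3: 500 μL brought to 2500 μL → factor 2500/500 = 5
Step 4: 0.1 mL brought to 1000 μL → factor 1/0.1 = 10
Dilution factor to tube #2 = 200; to tube #4 = 10000
[tube #2]/[tube #4] = (factor to tube #4)/(factor to tube #2) = 10000/200 = 50.0

50.0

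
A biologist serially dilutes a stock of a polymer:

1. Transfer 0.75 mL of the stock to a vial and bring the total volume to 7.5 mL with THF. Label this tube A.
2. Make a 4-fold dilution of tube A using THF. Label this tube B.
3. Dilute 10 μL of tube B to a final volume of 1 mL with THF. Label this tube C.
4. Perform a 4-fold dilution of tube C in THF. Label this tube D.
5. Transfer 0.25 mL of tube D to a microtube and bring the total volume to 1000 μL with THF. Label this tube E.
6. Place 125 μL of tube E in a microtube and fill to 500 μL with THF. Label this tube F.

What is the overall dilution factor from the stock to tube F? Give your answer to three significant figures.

2.56 × 10^5

Step 1: 0.75 mL brought to 7.5 mL → factor 7.5/0.75 = 10
Step 2: 4-fold → factor 4
Step 3: 10 μL brought to 1 mL → factor 1000/10 = 100
Step 4: 4-fold → factor 4
Step 5: 0.25 mL brought to 1000 μL → factor 1/0.25 = 4
Step 6: 125 μL brought to 500 μL → factor 500/125 = 4
Overall dilution factor = 10 × 4 × 100 × 4 × 4 × 4 = 2.56 × 10^5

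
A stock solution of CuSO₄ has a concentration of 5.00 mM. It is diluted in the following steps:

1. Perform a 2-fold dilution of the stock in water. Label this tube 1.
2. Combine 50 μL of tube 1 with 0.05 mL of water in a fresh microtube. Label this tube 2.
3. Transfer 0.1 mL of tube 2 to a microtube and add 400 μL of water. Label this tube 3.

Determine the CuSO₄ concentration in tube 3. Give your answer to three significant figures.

0.250 mM

Step 1: 2-fold → factor 2
Step 2: 50 μL + 0.05 mL = 100 μL total → factor 100/50 = 2
Step 3: 0.1 mL + 400 μL = 0.5 mL total → factor 0.5/0.1 = 5
Overall dilution factor = 2 × 2 × 5 = 20
Final = 5.00 mM / 20 = 0.250 mM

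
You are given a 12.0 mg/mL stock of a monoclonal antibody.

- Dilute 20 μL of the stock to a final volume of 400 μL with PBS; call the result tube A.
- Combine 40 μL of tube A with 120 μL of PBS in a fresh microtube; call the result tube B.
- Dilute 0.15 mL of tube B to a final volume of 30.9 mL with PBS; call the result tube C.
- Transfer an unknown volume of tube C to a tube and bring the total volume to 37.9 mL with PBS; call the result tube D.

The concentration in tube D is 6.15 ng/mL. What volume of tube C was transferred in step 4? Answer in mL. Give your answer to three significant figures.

0.320 mL

Step 1: 20 μL brought to 400 μL → factor 400/20 = 20
Step 2: 40 μL + 120 μL = 160 μL total → factor 160/40 = 4
Step 3: 0.15 mL brought to 30.9 mL → factor 30.9/0.15 = 206
Step 4: v brought to 37.9 mL → factor = 37.9 mL/v
Product of known-step factors = 16480
Overall factor = 12.0 mg/mL / (6.15 ng/mL) = 1.9512 × 10^6
Step-4 factor = 1.9512 × 10^6 / 16480 = 118.4
v = 37.9 mL / 118.4 = 0.320 mL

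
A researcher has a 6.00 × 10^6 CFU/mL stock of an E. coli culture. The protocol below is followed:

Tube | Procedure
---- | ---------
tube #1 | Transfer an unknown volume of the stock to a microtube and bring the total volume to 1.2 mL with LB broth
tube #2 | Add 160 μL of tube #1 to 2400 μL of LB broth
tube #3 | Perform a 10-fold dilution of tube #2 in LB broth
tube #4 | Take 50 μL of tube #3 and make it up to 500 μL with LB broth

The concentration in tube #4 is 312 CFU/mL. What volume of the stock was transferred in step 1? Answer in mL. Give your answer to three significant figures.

0.0998 mL

Step 1: v brought to 1.2 mL → factor = 1.2 mL/v
Step 2: 160 μL + 2400 μL = 2560 μL total → factor 2560/160 = 16
Step 3: 10-fold → factor 10
Step 4: 50 μL brought to 500 μL → factor 500/50 = 10
Product of known-step factors = 1600
Overall factor = 6.00 × 10^6 CFU/mL / (312 CFU/mL) = 19231
Step-1 factor = 19231 / 1600 = 12.019
v = 1.2 mL / 12.019 = 0.0998 mL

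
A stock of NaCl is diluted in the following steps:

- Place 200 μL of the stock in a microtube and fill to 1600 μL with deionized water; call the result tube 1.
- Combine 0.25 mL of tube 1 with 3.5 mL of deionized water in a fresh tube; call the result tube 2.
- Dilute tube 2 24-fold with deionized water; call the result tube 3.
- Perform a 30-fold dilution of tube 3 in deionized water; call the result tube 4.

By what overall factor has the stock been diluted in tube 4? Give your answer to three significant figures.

Step 1: 200 μL brought to 1600 μL → factor 1600/200 = 8
Step 2: 0.25 mL + 3.5 mL = 3.75 mL total → factor 3.75/0.25 = 15
Step 3: 24-fold → factor 24
Step 4: 30-fold → factor 30
Overall dilution factor = 8 × 15 × 24 × 30 = 86400

8.64 × 10^4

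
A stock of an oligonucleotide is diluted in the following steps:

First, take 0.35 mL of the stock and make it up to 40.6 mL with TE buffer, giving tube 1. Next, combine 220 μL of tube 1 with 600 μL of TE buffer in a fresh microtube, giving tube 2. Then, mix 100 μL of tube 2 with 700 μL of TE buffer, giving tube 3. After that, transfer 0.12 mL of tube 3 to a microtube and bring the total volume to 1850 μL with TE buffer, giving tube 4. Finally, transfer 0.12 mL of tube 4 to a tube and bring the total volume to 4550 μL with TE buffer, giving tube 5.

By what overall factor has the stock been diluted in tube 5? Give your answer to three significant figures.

2.02 × 10^6

Step 1: 0.35 mL brought to 40.6 mL → factor 40.6/0.35 = 116
Step 2: 220 μL + 600 μL = 820 μL total → factor 820/220 = 3.7273
Step 3: 100 μL + 700 μL = 800 μL total → factor 800/100 = 8
Step 4: 0.12 mL brought to 1850 μL → factor 1.85/0.12 = 15.417
Step 5: 0.12 mL brought to 4550 μL → factor 4.55/0.12 = 37.917
Overall dilution factor = 116 × 3.7273 × 8 × 15.417 × 37.917 = 2.0219 × 10^6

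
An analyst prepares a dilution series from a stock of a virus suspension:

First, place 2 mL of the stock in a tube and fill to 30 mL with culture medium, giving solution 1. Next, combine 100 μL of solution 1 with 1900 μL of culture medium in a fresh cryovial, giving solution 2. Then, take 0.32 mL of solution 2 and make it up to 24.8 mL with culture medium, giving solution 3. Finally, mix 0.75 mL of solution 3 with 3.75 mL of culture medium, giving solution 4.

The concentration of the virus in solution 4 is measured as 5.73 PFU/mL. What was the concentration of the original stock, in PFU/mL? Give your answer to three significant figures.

7.99 × 10^5 PFU/mL

Step 1: 2 mL brought to 30 mL → factor 30/2 = 15
Step 2: 100 μL + 1900 μL = 2000 μL total → factor 2000/100 = 20
Step 3: 0.32 mL brought to 24.8 mL → factor 24.8/0.32 = 77.5
Step 4: 0.75 mL + 3.75 mL = 4.5 mL total → factor 4.5/0.75 = 6
Overall dilution factor = 15 × 20 × 77.5 × 6 = 1.395 × 10^5
Stock = 5.73 PFU/mL × 1.395 × 10^5 = 7.99 × 10^5 PFU/mL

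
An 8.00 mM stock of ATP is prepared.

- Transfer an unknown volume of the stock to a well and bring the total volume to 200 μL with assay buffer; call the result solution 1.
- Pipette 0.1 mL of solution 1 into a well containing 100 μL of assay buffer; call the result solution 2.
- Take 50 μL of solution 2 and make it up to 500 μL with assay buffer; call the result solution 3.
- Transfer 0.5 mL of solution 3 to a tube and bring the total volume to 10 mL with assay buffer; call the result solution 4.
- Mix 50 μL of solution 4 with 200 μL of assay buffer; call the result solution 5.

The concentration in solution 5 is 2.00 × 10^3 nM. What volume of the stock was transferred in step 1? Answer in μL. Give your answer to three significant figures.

100 μL

Step 1: v brought to 200 μL → factor = 200 μL/v
Step 2: 0.1 mL + 100 μL = 0.2 mL total → factor 0.2/0.1 = 2
Step 3: 50 μL brought to 500 μL → factor 500/50 = 10
Step 4: 0.5 mL brought to 10 mL → factor 10/0.5 = 20
Step 5: 50 μL + 200 μL = 250 μL total → factor 250/50 = 5
Product of known-step factors = 2000
Overall factor = 8.00 mM / (2.00 × 10^3 nM) = 4000
Step-1 factor = 4000 / 2000 = 2
v = 200 μL / 2 = 100 μL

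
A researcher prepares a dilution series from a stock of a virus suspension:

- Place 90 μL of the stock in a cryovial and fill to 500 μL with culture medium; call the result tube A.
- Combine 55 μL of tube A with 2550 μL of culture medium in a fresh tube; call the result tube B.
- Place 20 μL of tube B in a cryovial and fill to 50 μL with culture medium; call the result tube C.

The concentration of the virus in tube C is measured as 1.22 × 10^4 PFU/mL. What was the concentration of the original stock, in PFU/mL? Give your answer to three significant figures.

Step 1: 90 μL brought to 500 μL → factor 500/90 = 5.5556
Step 2: 55 μL + 2550 μL = 2605 μL total → factor 2605/55 = 47.364
Step 3: 20 μL brought to 50 μL → factor 50/20 = 2.5
Overall dilution factor = 5.5556 × 47.364 × 2.5 = 657.83
Stock = 1.22 × 10^4 PFU/mL × 657.83 = 8.03 × 10^6 PFU/mL

8.03 × 10^6 PFU/mL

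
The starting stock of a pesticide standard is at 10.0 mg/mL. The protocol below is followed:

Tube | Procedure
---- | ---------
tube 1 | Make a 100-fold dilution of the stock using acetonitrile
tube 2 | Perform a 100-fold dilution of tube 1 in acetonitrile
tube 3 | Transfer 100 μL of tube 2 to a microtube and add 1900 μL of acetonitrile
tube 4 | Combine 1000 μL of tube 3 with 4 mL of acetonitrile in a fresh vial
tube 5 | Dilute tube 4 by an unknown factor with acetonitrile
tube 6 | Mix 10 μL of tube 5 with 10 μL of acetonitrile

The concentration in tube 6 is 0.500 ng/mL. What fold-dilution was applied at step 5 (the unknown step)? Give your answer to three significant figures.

Step 1: 100-fold → factor 100
Step 2: 100-fold → factor 100
Step 3: 100 μL + 1900 μL = 2000 μL total → factor 2000/100 = 20
Step 4: 1000 μL + 4 mL = 5000 μL total → factor 5000/1000 = 5
Step 5: unknown factor x
Step 6: 10 μL + 10 μL = 20 μL total → factor 20/10 = 2
Product of known-step factors = 2 × 10^6
Overall factor = 10.0 mg/mL / (0.500 ng/mL) = 2 × 10^7
x = 2 × 10^7 / 2 × 10^6 = 10.0

10.0-fold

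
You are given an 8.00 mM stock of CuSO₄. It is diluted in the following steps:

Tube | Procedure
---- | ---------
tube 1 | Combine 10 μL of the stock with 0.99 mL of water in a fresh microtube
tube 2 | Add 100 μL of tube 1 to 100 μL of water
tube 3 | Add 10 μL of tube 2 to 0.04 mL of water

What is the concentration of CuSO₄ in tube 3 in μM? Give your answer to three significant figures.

Step 1: 10 μL + 0.99 mL = 1000 μL total → factor 1000/10 = 100
Step 2: 100 μL + 100 μL = 200 μL total → factor 200/100 = 2
Step 3: 10 μL + 0.04 mL = 50 μL total → factor 50/10 = 5
Overall dilution factor = 100 × 2 × 5 = 1000
Final = 8.00 mM / 1000 = 0.008000 mM = 8.00 μM

8.00 μM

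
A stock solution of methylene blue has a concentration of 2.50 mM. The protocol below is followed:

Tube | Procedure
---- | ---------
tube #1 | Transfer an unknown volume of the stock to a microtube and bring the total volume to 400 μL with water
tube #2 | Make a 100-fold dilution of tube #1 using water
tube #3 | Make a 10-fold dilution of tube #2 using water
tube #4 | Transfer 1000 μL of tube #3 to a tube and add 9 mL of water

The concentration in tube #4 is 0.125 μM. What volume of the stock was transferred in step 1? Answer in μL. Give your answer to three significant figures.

Step 1: v brought to 400 μL → factor = 400 μL/v
Step 2: 100-fold → factor 100
Step 3: 10-fold → factor 10
Step 4: 1000 μL + 9 mL = 10000 μL total → factor 10000/1000 = 10
Product of known-step factors = 10000
Overall factor = 2.50 mM / (0.125 μM) = 20000
Step-1 factor = 20000 / 10000 = 2
v = 400 μL / 2 = 200 μL

200 μL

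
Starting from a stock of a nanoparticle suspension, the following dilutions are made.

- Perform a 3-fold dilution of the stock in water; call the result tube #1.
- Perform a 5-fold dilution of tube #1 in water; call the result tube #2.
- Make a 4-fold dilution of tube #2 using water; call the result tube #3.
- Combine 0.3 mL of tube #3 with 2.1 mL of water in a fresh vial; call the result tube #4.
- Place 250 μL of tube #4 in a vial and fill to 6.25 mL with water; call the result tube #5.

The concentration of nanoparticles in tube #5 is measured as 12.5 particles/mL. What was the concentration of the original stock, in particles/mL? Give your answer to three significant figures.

1.50 × 10^5 particles/mL

Step 1: 3-fold → factor 3
Step 2: 5-fold → factor 5
Step 3: 4-fold → factor 4
Step 4: 0.3 mL + 2.1 mL = 2.4 mL total → factor 2.4/0.3 = 8
Step 5: 250 μL brought to 6.25 mL → factor 6250/250 = 25
Overall dilution factor = 3 × 5 × 4 × 8 × 25 = 12000
Stock = 12.5 particles/mL × 12000 = 1.50 × 10^5 particles/mL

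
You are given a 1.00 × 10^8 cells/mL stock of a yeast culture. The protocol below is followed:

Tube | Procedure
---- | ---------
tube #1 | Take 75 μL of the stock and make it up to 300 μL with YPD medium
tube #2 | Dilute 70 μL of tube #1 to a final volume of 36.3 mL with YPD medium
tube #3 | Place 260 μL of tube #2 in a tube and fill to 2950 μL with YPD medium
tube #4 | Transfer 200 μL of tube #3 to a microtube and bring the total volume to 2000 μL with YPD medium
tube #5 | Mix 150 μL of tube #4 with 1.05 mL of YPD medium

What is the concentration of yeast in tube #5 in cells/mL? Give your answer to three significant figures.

Step 1: 75 μL brought to 300 μL → factor 300/75 = 4
Step 2: 70 μL brought to 36.3 mL → factor 36300/70 = 518.57
Step 3: 260 μL brought to 2950 μL → factor 2950/260 = 11.346
Step 4: 200 μL brought to 2000 μL → factor 2000/200 = 10
Step 5: 150 μL + 1.05 mL = 1200 μL total → factor 1200/150 = 8
Overall dilution factor = 4 × 518.57 × 11.346 × 10 × 8 = 1.8828 × 10^6
Final = 1.00 × 10^8 cells/mL / 1.8828 × 10^6 = 53.1 cells/mL

53.1 cells/mL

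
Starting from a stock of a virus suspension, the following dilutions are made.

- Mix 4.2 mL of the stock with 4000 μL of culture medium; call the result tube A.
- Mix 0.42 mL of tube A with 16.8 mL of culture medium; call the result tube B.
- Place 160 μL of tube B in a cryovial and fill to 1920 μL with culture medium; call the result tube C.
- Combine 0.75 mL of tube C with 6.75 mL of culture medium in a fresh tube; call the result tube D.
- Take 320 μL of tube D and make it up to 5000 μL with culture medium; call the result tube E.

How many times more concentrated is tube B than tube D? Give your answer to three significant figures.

Step 1: 4.2 mL + 4000 μL = 8.2 mL total → factor 8.2/4.2 = 1.9524
Step 2: 0.42 mL + 16.8 mL = 17.22 mL total → factor 17.22/0.42 = 41
Step 3: 160 μL brought to 1920 μL → factor 1920/160 = 12
Step 4: 0.75 mL + 6.75 mL = 7.5 mL total → factor 7.5/0.75 = 10
Dilution factor to tube B = 80.048; to tube D = 9605.7
[tube B]/[tube D] = (factor to tube D)/(factor to tube B) = 9605.7/80.048 = 120

120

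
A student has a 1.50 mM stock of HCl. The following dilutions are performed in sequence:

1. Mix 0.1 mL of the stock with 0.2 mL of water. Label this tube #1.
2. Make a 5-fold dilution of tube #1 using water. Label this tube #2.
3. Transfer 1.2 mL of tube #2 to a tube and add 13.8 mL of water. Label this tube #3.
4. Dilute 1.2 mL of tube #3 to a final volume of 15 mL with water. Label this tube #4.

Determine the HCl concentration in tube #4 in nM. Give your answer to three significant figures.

640 nM

Step 1: 0.1 mL + 0.2 mL = 0.3 mL total → factor 0.3/0.1 = 3
Step 2: 5-fold → factor 5
Step 3: 1.2 mL + 13.8 mL = 15 mL total → factor 15/1.2 = 12.5
Step 4: 1.2 mL brought to 15 mL → factor 15/1.2 = 12.5
Overall dilution factor = 3 × 5 × 12.5 × 12.5 = 2343.8
Final = 1.50 mM / 2343.8 = 0.0006400 mM = 640 nM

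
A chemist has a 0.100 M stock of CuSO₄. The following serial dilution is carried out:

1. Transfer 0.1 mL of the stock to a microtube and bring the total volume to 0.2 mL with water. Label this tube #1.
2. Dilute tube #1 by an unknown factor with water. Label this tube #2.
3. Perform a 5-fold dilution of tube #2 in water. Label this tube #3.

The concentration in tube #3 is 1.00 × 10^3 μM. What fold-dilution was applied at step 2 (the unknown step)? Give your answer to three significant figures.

Step 1: 0.1 mL brought to 0.2 mL → factor 0.2/0.1 = 2
Step 2: unknown factor x
Step 3: 5-fold → factor 5
Product of known-step factors = 10
Overall factor = 0.100 M / (1.00 × 10^3 μM) = 100
x = 100 / 10 = 10.0

10.0-fold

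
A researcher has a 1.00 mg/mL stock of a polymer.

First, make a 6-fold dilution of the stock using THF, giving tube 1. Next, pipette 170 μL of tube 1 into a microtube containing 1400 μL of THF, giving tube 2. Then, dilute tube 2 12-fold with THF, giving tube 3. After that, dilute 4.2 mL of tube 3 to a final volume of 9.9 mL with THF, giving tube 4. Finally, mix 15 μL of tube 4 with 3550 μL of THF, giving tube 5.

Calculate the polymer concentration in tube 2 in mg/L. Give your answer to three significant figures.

Step 1: 6-fold → factor 6
Step 2: 170 μL + 1400 μL = 1570 μL total → factor 1570/170 = 9.2353
Dilution factor through tube 2 = 6 × 9.2353 = 55.412
[tube 2] = 1.00 mg/mL / 55.412 = 0.01805 mg/mL = 18.0 mg/L

18.0 mg/L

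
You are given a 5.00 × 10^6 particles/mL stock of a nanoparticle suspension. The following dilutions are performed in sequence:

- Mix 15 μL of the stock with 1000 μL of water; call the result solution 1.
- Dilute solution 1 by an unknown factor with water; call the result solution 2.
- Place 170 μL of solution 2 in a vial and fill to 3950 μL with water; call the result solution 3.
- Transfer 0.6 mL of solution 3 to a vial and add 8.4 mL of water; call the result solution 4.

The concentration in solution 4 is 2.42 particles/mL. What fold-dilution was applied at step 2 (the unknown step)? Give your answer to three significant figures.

87.6-fold

Step 1: 15 μL + 1000 μL = 1015 μL total → factor 1015/15 = 67.667
Step 2: unknown factor x
Step 3: 170 μL brought to 3950 μL → factor 3950/170 = 23.235
Step 4: 0.6 mL + 8.4 mL = 9 mL total → factor 9/0.6 = 15
Product of known-step factors = 23584
Overall factor = 5.00 × 10^6 particles/mL / (2.42 particles/mL) = 2.0661 × 10^6
x = 2.0661 × 10^6 / 23584 = 87.6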